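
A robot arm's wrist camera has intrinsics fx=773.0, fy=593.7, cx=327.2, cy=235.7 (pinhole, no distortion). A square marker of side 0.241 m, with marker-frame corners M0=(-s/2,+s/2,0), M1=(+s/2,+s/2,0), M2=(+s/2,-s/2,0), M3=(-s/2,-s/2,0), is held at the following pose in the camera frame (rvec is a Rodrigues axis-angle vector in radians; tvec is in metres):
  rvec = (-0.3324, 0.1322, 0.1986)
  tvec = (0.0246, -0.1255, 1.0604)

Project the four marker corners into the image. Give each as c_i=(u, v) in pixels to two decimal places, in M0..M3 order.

Intrinsics K: fx=773.0, fy=593.7, cx=327.2, cy=235.7
Marker side s = 0.241 m; corners in marker frame (Z=0):
  M0 = (-0.1205, +0.1205, 0)
  M1 = (+0.1205, +0.1205, 0)
  M2 = (+0.1205, -0.1205, 0)
  M3 = (-0.1205, -0.1205, 0)
rvec = (-0.3324, 0.1322, 0.1986), |rvec| = θ = 0.40916 rad = 23.443°
Rodrigues: sinθ=0.39784, 1−cosθ=0.08254; R = I + sinθ·[k]× + (1−cosθ)·[k]×²:
    [+0.97194 -0.21477 +0.09599]
    [+0.17144 +0.92607 +0.33615]
    [-0.16109 -0.31026 +0.93690]
t = (0.0246, -0.1255, 1.0604) m
M0: Pc = R·M0+t = (-0.11840, -0.03457, +1.04243); u = 773.0·(-0.11840)/1.04243 + 327.2 = 239.4030, v = 593.7·(-0.03457)/1.04243 + 235.7 = 216.0132
M1: Pc = R·M1+t = (+0.11584, +0.00675, +1.00360); u = 773.0·(+0.11584)/1.00360 + 327.2 = 416.4215, v = 593.7·(+0.00675)/1.00360 + 235.7 = 239.6932
M2: Pc = R·M2+t = (+0.16760, -0.21643, +1.07837); u = 773.0·(+0.16760)/1.07837 + 327.2 = 447.3377, v = 593.7·(-0.21643)/1.07837 + 235.7 = 116.5423
M3: Pc = R·M3+t = (-0.06664, -0.25775, +1.11720); u = 773.0·(-0.06664)/1.11720 + 327.2 = 281.0924, v = 593.7·(-0.25775)/1.11720 + 235.7 = 98.7266

c0=(239.40, 216.01) c1=(416.42, 239.69) c2=(447.34, 116.54) c3=(281.09, 98.73)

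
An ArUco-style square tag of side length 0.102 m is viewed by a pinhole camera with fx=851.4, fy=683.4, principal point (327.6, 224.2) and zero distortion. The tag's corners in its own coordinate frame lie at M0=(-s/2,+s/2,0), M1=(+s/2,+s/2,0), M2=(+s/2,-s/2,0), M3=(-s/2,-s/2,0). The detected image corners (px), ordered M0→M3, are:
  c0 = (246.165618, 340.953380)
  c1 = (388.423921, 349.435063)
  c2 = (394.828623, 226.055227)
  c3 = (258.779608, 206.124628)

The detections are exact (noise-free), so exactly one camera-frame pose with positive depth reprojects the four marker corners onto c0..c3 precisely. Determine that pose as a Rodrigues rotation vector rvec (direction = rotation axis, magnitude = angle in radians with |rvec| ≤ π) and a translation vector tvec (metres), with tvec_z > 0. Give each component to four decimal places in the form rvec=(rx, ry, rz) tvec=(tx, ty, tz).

Intrinsics K: fx=851.4, fy=683.4, cx=327.6, cy=224.2
Marker side s = 0.102 m; corners in marker frame (Z=0):
  M0 = (-0.0510, +0.0510, 0)
  M1 = (+0.0510, +0.0510, 0)
  M2 = (+0.0510, -0.0510, 0)
  M3 = (-0.0510, -0.0510, 0)
Detected image corners:
  c0 = (246.165618, 340.953380) px
  c1 = (388.423921, 349.435063) px
  c2 = (394.828623, 226.055227) px
  c3 = (258.779608, 206.124628) px
Planar DLT: solve 8×8 A·h = b for H (H[2,2]=1):
  H  [+1656.95857 -212.65921 +325.37197]
  H  [+395.92982 +1157.81519 +279.73665]
  H  [+0.91070 -0.37523 +1.00000]
B = K⁻¹H; ‖b₁‖=1.858625, ‖b₂‖=1.858625; λ = 2/(‖b₁‖+‖b₂‖) = 0.538032, sign → tz>0 ⇒ λ=+0.538032
r₁ = λ·B[:,0] = (+0.85856,+0.15096,+0.48998); r₂ = λ·B[:,1] = (-0.05671,+0.97777,-0.20189)
r₃ = r₁×r₂ = (-0.50957,+0.14555,+0.84803); SVD([r₁ r₂ r₃]) → R = UVᵀ:
  R  [+0.85856 -0.05671 -0.50957]
  R  [+0.15096 +0.97777 +0.14555]
  R  [+0.48998 -0.20189 +0.84803]
t = (-0.00141, +0.04372, +0.53803) m
tr R = 2.684357; θ = arccos((tr R − 1)/2) = 0.569486 rad = 32.629°
axis k = ((R−Rᵀ)₃₂, (R−Rᵀ)₁₃, (R−Rᵀ)₂₁) / (2 sinθ) = (-0.322178, -0.926886, +0.192572)
rvec = θ·k = (-0.183476, -0.527848, +0.109667)

rvec=(-0.1835, -0.5278, 0.1097) tvec=(-0.0014, 0.0437, 0.5380)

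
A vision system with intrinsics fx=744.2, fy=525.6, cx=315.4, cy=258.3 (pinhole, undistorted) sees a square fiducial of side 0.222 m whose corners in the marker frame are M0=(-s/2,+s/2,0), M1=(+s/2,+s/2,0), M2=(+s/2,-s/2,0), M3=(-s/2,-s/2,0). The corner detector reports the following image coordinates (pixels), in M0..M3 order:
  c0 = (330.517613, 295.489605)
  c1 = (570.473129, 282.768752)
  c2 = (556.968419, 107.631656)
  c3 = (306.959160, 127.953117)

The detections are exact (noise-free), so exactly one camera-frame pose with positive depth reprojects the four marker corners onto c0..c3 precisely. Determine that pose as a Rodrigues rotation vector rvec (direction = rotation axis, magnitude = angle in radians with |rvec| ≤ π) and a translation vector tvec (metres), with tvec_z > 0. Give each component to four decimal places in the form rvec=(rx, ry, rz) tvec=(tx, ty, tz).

Intrinsics K: fx=744.2, fy=525.6, cx=315.4, cy=258.3
Marker side s = 0.222 m; corners in marker frame (Z=0):
  M0 = (-0.1110, +0.1110, 0)
  M1 = (+0.1110, +0.1110, 0)
  M2 = (+0.1110, -0.1110, 0)
  M3 = (-0.1110, -0.1110, 0)
Detected image corners:
  c0 = (330.517613, 295.489605) px
  c1 = (570.473129, 282.768752) px
  c2 = (556.968419, 107.631656) px
  c3 = (306.959160, 127.953117) px
Planar DLT: solve 8×8 A·h = b for H (H[2,2]=1):
  H  [+1023.30403 +171.52533 +438.97715]
  H  [-110.80364 +811.83632 +205.51428]
  H  [-0.18068 +0.19853 +1.00000]
B = K⁻¹H; ‖b₁‖=1.467895, ‖b₂‖=1.467895; λ = 2/(‖b₁‖+‖b₂‖) = 0.681248, sign → tz>0 ⇒ λ=+0.681248
r₁ = λ·B[:,0] = (+0.98891,-0.08313,-0.12309); r₂ = λ·B[:,1] = (+0.09970,+0.98578,+0.13525)
r₃ = r₁×r₂ = (+0.11010,-0.14602,+0.98314); SVD([r₁ r₂ r₃]) → R = UVᵀ:
  R  [+0.98891 +0.09970 +0.11010]
  R  [-0.08313 +0.98578 -0.14602]
  R  [-0.12309 +0.13525 +0.98314]
t = (+0.11312, -0.06842, +0.68125) m
tr R = 2.957829; θ = arccos((tr R − 1)/2) = 0.205719 rad = 11.787°
axis k = ((R−Rᵀ)₃₂, (R−Rᵀ)₁₃, (R−Rᵀ)₂₁) / (2 sinθ) = (+0.688452, +0.570767, -0.447502)
rvec = θ·k = (+0.141628, +0.117418, -0.092060)

rvec=(0.1416, 0.1174, -0.0921) tvec=(0.1131, -0.0684, 0.6812)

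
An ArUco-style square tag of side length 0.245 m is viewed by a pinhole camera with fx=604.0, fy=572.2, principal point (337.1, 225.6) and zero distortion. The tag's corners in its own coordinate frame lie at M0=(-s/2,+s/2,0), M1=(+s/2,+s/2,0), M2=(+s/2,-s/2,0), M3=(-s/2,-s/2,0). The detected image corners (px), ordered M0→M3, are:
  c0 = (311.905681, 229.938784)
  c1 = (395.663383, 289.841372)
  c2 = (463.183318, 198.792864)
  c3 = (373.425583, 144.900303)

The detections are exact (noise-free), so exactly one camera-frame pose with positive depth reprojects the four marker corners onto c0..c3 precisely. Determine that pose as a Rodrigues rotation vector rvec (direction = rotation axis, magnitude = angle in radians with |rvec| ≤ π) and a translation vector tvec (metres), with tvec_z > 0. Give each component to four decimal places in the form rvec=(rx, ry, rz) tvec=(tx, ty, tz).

rvec=(-0.0636, 0.4289, 0.6076) tvec=(0.1023, -0.0242, 1.3122)

Intrinsics K: fx=604.0, fy=572.2, cx=337.1, cy=225.6
Marker side s = 0.245 m; corners in marker frame (Z=0):
  M0 = (-0.1225, +0.1225, 0)
  M1 = (+0.1225, +0.1225, 0)
  M2 = (+0.1225, -0.1225, 0)
  M3 = (-0.1225, -0.1225, 0)
Detected image corners:
  c0 = (311.905681, 229.938784) px
  c1 = (395.663383, 289.841372) px
  c2 = (463.183318, 198.792864) px
  c3 = (373.425583, 144.900303) px
Planar DLT: solve 8×8 A·h = b for H (H[2,2]=1):
  H  [+233.82708 -243.30473 +384.18942]
  H  [+165.09217 +369.83916 +215.05659]
  H  [-0.31139 +0.05071 +1.00000]
B = K⁻¹H; ‖b₁‖=0.762074, ‖b₂‖=0.762074; λ = 2/(‖b₁‖+‖b₂‖) = 1.312208, sign → tz>0 ⇒ λ=+1.312208
r₁ = λ·B[:,0] = (+0.73605,+0.53970,-0.40861); r₂ = λ·B[:,1] = (-0.56572,+0.82191,+0.06654)
r₃ = r₁×r₂ = (+0.37175,+0.18218,+0.91028); SVD([r₁ r₂ r₃]) → R = UVᵀ:
  R  [+0.73605 -0.56572 +0.37175]
  R  [+0.53970 +0.82191 +0.18218]
  R  [-0.40861 +0.06654 +0.91028]
t = (+0.10230, -0.02418, +1.31221) m
tr R = 2.468234; θ = arccos((tr R − 1)/2) = 0.746431 rad = 42.767°
axis k = ((R−Rᵀ)₃₂, (R−Rᵀ)₁₃, (R−Rᵀ)₂₁) / (2 sinθ) = (-0.085157, +0.574616, +0.813981)
rvec = θ·k = (-0.063564, +0.428911, +0.607580)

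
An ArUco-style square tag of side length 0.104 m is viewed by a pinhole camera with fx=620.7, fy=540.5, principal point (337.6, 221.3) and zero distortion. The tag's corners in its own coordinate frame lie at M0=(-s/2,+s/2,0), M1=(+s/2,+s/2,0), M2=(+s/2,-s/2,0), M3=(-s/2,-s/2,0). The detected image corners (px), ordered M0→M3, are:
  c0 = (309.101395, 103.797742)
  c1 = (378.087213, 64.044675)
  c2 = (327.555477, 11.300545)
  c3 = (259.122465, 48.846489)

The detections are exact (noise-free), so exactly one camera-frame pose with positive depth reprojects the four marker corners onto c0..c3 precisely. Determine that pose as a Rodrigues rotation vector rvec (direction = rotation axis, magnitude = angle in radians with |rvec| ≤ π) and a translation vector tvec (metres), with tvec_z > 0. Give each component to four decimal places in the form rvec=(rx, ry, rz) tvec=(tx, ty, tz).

rvec=(-0.2317, -0.1060, -0.6323) tvec=(-0.0233, -0.2314, 0.7587)

Intrinsics K: fx=620.7, fy=540.5, cx=337.6, cy=221.3
Marker side s = 0.104 m; corners in marker frame (Z=0):
  M0 = (-0.0520, +0.0520, 0)
  M1 = (+0.0520, +0.0520, 0)
  M2 = (+0.0520, -0.0520, 0)
  M3 = (-0.0520, -0.0520, 0)
Detected image corners:
  c0 = (309.101395, 103.797742) px
  c1 = (378.087213, 64.044675) px
  c2 = (327.555477, 11.300545) px
  c3 = (259.122465, 48.846489) px
Planar DLT: solve 8×8 A·h = b for H (H[2,2]=1):
  H  [+731.34348 +406.90010 +318.55000]
  H  [-358.84244 +503.97817 +56.43858]
  H  [+0.22203 -0.23976 +1.00000]
B = K⁻¹H; ‖b₁‖=1.318080, ‖b₂‖=1.318080; λ = 2/(‖b₁‖+‖b₂‖) = 0.758679, sign → tz>0 ⇒ λ=+0.758679
r₁ = λ·B[:,0] = (+0.80230,-0.57266,+0.16845); r₂ = λ·B[:,1] = (+0.59629,+0.78189,-0.18190)
r₃ = r₁×r₂ = (-0.02754,+0.24638,+0.96878); SVD([r₁ r₂ r₃]) → R = UVᵀ:
  R  [+0.80230 +0.59629 -0.02754]
  R  [-0.57266 +0.78189 +0.24638]
  R  [+0.16845 -0.18190 +0.96878]
t = (-0.02328, -0.23141, +0.75868) m
tr R = 2.552970; θ = arccos((tr R − 1)/2) = 0.681728 rad = 39.060°
axis k = ((R−Rᵀ)₃₂, (R−Rᵀ)₁₃, (R−Rᵀ)₂₁) / (2 sinθ) = (-0.339833, -0.155516, -0.927539)
rvec = θ·k = (-0.231673, -0.106019, -0.632329)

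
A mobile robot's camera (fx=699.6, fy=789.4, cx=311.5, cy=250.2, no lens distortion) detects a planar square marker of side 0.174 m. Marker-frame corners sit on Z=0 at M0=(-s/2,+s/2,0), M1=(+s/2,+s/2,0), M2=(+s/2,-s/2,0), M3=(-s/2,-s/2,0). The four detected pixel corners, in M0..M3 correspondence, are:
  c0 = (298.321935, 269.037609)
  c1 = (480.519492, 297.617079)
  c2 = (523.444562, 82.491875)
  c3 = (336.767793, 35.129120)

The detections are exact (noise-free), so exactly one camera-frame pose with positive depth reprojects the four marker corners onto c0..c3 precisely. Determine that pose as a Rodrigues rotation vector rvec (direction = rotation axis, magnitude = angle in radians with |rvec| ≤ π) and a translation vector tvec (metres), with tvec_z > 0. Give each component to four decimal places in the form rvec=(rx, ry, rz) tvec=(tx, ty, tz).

rvec=(0.1676, -0.2582, 0.1644) tvec=(0.0877, -0.0583, 0.6048)

Intrinsics K: fx=699.6, fy=789.4, cx=311.5, cy=250.2
Marker side s = 0.174 m; corners in marker frame (Z=0):
  M0 = (-0.0870, +0.0870, 0)
  M1 = (+0.0870, +0.0870, 0)
  M2 = (+0.0870, -0.0870, 0)
  M3 = (-0.0870, -0.0870, 0)
Detected image corners:
  c0 = (298.321935, 269.037609) px
  c1 = (480.519492, 297.617079) px
  c2 = (523.444562, 82.491875) px
  c3 = (336.767793, 35.129120) px
Planar DLT: solve 8×8 A·h = b for H (H[2,2]=1):
  H  [+1240.32626 -137.28511 +412.88058]
  H  [+292.51331 +1328.76650 +174.10967]
  H  [+0.44076 +0.23680 +1.00000]
B = K⁻¹H; ‖b₁‖=1.653303, ‖b₂‖=1.653303; λ = 2/(‖b₁‖+‖b₂‖) = 0.604850, sign → tz>0 ⇒ λ=+0.604850
r₁ = λ·B[:,0] = (+0.95364,+0.13963,+0.26659); r₂ = λ·B[:,1] = (-0.18247,+0.97272,+0.14323)
r₃ = r₁×r₂ = (-0.23932,-0.18523,+0.95311); SVD([r₁ r₂ r₃]) → R = UVᵀ:
  R  [+0.95364 -0.18247 -0.23932]
  R  [+0.13963 +0.97272 -0.18523]
  R  [+0.26659 +0.14323 +0.95311]
t = (+0.08765, -0.05830, +0.60485) m
tr R = 2.879471; θ = arccos((tr R − 1)/2) = 0.348940 rad = 19.993°
axis k = ((R−Rᵀ)₃₂, (R−Rᵀ)₁₃, (R−Rᵀ)₂₁) / (2 sinθ) = (+0.480349, -0.739858, +0.471037)
rvec = θ·k = (+0.167613, -0.258166, +0.164364)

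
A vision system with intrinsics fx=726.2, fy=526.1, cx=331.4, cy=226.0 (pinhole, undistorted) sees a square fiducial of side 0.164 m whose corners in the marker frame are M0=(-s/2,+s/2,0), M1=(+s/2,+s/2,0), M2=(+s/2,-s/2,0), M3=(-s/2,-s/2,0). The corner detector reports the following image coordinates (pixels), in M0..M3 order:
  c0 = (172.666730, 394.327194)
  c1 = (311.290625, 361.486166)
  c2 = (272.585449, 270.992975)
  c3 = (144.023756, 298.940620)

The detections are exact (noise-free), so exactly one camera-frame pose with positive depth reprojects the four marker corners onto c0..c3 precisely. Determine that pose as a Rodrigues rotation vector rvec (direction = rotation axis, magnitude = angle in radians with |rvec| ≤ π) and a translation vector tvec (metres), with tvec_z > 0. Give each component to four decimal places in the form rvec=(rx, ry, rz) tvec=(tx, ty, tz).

Intrinsics K: fx=726.2, fy=526.1, cx=331.4, cy=226.0
Marker side s = 0.164 m; corners in marker frame (Z=0):
  M0 = (-0.0820, +0.0820, 0)
  M1 = (+0.0820, +0.0820, 0)
  M2 = (+0.0820, -0.0820, 0)
  M3 = (-0.0820, -0.0820, 0)
Detected image corners:
  c0 = (172.666730, 394.327194) px
  c1 = (311.290625, 361.486166) px
  c2 = (272.585449, 270.992975) px
  c3 = (144.023756, 298.940620) px
Planar DLT: solve 8×8 A·h = b for H (H[2,2]=1):
  H  [+848.87040 +93.36915 +225.31715]
  H  [-132.40796 +401.10900 +329.33839]
  H  [+0.15784 -0.49905 +1.00000]
B = K⁻¹H; ‖b₁‖=1.153323, ‖b₂‖=1.153323; λ = 2/(‖b₁‖+‖b₂‖) = 0.867060, sign → tz>0 ⇒ λ=+0.867060
r₁ = λ·B[:,0] = (+0.95107,-0.27701,+0.13685); r₂ = λ·B[:,1] = (+0.30895,+0.84694,-0.43271)
r₃ = r₁×r₂ = (+0.00396,+0.45382,+0.89109); SVD([r₁ r₂ r₃]) → R = UVᵀ:
  R  [+0.95107 +0.30895 +0.00396]
  R  [-0.27701 +0.84694 +0.45382]
  R  [+0.13685 -0.43271 +0.89109]
t = (-0.12666, +0.17031, +0.86706) m
tr R = 2.689102; θ = arccos((tr R − 1)/2) = 0.565070 rad = 32.376°
axis k = ((R−Rᵀ)₃₂, (R−Rᵀ)₁₃, (R−Rᵀ)₂₁) / (2 sinθ) = (-0.827794, -0.124093, -0.547136)
rvec = θ·k = (-0.467762, -0.070121, -0.309170)

rvec=(-0.4678, -0.0701, -0.3092) tvec=(-0.1267, 0.1703, 0.8671)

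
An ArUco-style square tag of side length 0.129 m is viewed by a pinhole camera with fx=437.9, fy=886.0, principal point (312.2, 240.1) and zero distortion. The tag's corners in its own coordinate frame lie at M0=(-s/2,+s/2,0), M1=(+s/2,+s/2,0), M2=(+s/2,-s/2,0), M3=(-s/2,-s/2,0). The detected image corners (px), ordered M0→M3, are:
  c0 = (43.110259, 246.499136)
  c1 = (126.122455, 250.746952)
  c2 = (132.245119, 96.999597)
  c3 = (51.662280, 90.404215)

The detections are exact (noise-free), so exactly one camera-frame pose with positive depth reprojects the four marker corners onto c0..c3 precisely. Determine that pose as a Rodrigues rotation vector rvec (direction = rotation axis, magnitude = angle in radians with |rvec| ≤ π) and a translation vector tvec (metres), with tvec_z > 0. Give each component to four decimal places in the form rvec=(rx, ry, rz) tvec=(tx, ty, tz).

rvec=(-0.1575, -0.0921, 0.0201) tvec=(-0.3673, -0.0569, 0.7195)

Intrinsics K: fx=437.9, fy=886.0, cx=312.2, cy=240.1
Marker side s = 0.129 m; corners in marker frame (Z=0):
  M0 = (-0.0645, +0.0645, 0)
  M1 = (+0.0645, +0.0645, 0)
  M2 = (+0.0645, -0.0645, 0)
  M3 = (-0.0645, -0.0645, 0)
Detected image corners:
  c0 = (43.110259, 246.499136) px
  c1 = (126.122455, 250.746952) px
  c2 = (132.245119, 96.999597) px
  c3 = (51.662280, 90.404215) px
Planar DLT: solve 8×8 A·h = b for H (H[2,2]=1):
  H  [+645.00353 -76.13752 +88.66694]
  H  [+63.57428 +1163.38012 +170.09016]
  H  [+0.12513 -0.21901 +1.00000]
B = K⁻¹H; ‖b₁‖=1.389896, ‖b₂‖=1.389896; λ = 2/(‖b₁‖+‖b₂‖) = 0.719478, sign → tz>0 ⇒ λ=+0.719478
r₁ = λ·B[:,0] = (+0.99557,+0.02723,+0.09003); r₂ = λ·B[:,1] = (-0.01276,+0.98743,-0.15757)
r₃ = r₁×r₂ = (-0.09319,+0.15572,+0.98340); SVD([r₁ r₂ r₃]) → R = UVᵀ:
  R  [+0.99557 -0.01276 -0.09319]
  R  [+0.02723 +0.98743 +0.15572]
  R  [+0.09003 -0.15757 +0.98340]
t = (-0.36727, -0.05685, +0.71948) m
tr R = 2.966388; θ = arccos((tr R − 1)/2) = 0.183594 rad = 10.519°
axis k = ((R−Rᵀ)₃₂, (R−Rᵀ)₁₃, (R−Rᵀ)₂₁) / (2 sinθ) = (-0.858031, -0.501788, +0.109508)
rvec = θ·k = (-0.157530, -0.092125, +0.020105)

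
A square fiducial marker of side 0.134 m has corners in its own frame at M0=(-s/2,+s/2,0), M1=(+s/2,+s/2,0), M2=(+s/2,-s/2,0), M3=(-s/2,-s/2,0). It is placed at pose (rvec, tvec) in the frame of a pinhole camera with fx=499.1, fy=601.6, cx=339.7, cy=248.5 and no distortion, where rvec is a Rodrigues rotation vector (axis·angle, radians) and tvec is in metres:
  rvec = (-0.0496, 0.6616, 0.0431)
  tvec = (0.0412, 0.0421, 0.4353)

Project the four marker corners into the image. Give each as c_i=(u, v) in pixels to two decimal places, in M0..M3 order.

c0=(323.55, 384.64) c1=(454.65, 418.24) c2=(462.82, 213.37) c3=(331.49, 215.34)

Intrinsics K: fx=499.1, fy=601.6, cx=339.7, cy=248.5
Marker side s = 0.134 m; corners in marker frame (Z=0):
  M0 = (-0.0670, +0.0670, 0)
  M1 = (+0.0670, +0.0670, 0)
  M2 = (+0.0670, -0.0670, 0)
  M3 = (-0.0670, -0.0670, 0)
rvec = (-0.0496, 0.6616, 0.0431), |rvec| = θ = 0.66486 rad = 38.093°
Rodrigues: sinθ=0.61695, 1−cosθ=0.21299; R = I + sinθ·[k]× + (1−cosθ)·[k]×²:
    [+0.78819 -0.05581 +0.61289]
    [+0.02418 +0.99792 +0.05977]
    [-0.61495 -0.03229 +0.78790]
t = (0.0412, 0.0421, 0.4353) m
M0: Pc = R·M0+t = (-0.01535, +0.10734, +0.47434); u = 499.1·(-0.01535)/0.47434 + 339.7 = 323.5510, v = 601.6·(+0.10734)/0.47434 + 248.5 = 384.6390
M1: Pc = R·M1+t = (+0.09027, +0.11058, +0.39193); u = 499.1·(+0.09027)/0.39193 + 339.7 = 454.6519, v = 601.6·(+0.11058)/0.39193 + 248.5 = 418.2359
M2: Pc = R·M2+t = (+0.09775, -0.02314, +0.39626); u = 499.1·(+0.09775)/0.39626 + 339.7 = 462.8157, v = 601.6·(-0.02314)/0.39626 + 248.5 = 213.3685
M3: Pc = R·M3+t = (-0.00787, -0.02638, +0.47867); u = 499.1·(-0.00787)/0.47867 + 339.7 = 331.4942, v = 601.6·(-0.02638)/0.47867 + 248.5 = 215.3439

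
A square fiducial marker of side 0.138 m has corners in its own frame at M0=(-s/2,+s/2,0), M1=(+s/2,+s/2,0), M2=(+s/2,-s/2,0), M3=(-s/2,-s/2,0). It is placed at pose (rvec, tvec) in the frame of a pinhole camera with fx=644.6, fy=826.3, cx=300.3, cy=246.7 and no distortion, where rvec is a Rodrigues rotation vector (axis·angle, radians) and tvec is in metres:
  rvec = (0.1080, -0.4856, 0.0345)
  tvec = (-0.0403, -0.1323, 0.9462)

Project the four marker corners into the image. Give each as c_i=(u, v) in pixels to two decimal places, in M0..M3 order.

c0=(226.53, 189.03) c1=(311.19, 193.67) c2=(316.71, 76.36) c3=(231.22, 63.31)

Intrinsics K: fx=644.6, fy=826.3, cx=300.3, cy=246.7
Marker side s = 0.138 m; corners in marker frame (Z=0):
  M0 = (-0.0690, +0.0690, 0)
  M1 = (+0.0690, +0.0690, 0)
  M2 = (+0.0690, -0.0690, 0)
  M3 = (-0.0690, -0.0690, 0)
rvec = (0.1080, -0.4856, 0.0345), |rvec| = θ = 0.49866 rad = 28.571°
Rodrigues: sinθ=0.47825, 1−cosθ=0.12178; R = I + sinθ·[k]× + (1−cosθ)·[k]×²:
    [+0.88394 -0.05877 -0.46390]
    [+0.00740 +0.99370 -0.11178]
    [+0.46755 +0.09537 +0.87881]
t = (-0.0403, -0.1323, 0.9462) m
M0: Pc = R·M0+t = (-0.10535, -0.06425, +0.92052); u = 644.6·(-0.10535)/0.92052 + 300.3 = 226.5302, v = 826.3·(-0.06425)/0.92052 + 246.7 = 189.0306
M1: Pc = R·M1+t = (+0.01664, -0.06322, +0.98504); u = 644.6·(+0.01664)/0.98504 + 300.3 = 311.1867, v = 826.3·(-0.06322)/0.98504 + 246.7 = 193.6651
M2: Pc = R·M2+t = (+0.02475, -0.20035, +0.97188); u = 644.6·(+0.02475)/0.97188 + 300.3 = 316.7134, v = 826.3·(-0.20035)/0.97188 + 246.7 = 76.3568
M3: Pc = R·M3+t = (-0.09724, -0.20138, +0.90736); u = 644.6·(-0.09724)/0.90736 + 300.3 = 231.2219, v = 826.3·(-0.20138)/0.90736 + 246.7 = 63.3133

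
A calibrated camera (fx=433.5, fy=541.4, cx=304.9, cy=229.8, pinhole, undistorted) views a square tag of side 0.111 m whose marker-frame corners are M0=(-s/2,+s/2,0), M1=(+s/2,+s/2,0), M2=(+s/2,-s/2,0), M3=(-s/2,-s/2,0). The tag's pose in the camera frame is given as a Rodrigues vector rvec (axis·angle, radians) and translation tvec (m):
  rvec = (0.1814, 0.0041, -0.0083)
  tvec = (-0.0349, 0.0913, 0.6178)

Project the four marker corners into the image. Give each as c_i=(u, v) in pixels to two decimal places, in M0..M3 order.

Intrinsics K: fx=433.5, fy=541.4, cx=304.9, cy=229.8
Marker side s = 0.111 m; corners in marker frame (Z=0):
  M0 = (-0.0555, +0.0555, 0)
  M1 = (+0.0555, +0.0555, 0)
  M2 = (+0.0555, -0.0555, 0)
  M3 = (-0.0555, -0.0555, 0)
rvec = (0.1814, 0.0041, -0.0083), |rvec| = θ = 0.18164 rad = 10.407°
Rodrigues: sinθ=0.18064, 1−cosθ=0.01645; R = I + sinθ·[k]× + (1−cosθ)·[k]×²:
    [+0.99996 +0.00863 +0.00333]
    [-0.00788 +0.98356 -0.18042]
    [-0.00483 +0.18039 +0.98358]
t = (-0.0349, 0.0913, 0.6178) m
M0: Pc = R·M0+t = (-0.08992, +0.14633, +0.62808); u = 433.5·(-0.08992)/0.62808 + 304.9 = 242.8380, v = 541.4·(+0.14633)/0.62808 + 229.8 = 355.9311
M1: Pc = R·M1+t = (+0.02108, +0.14545, +0.62754); u = 433.5·(+0.02108)/0.62754 + 304.9 = 319.4593, v = 541.4·(+0.14545)/0.62754 + 229.8 = 355.2839
M2: Pc = R·M2+t = (+0.02012, +0.03627, +0.60752); u = 433.5·(+0.02012)/0.60752 + 304.9 = 319.2560, v = 541.4·(+0.03627)/0.60752 + 229.8 = 262.1269
M3: Pc = R·M3+t = (-0.09088, +0.03715, +0.60806); u = 433.5·(-0.09088)/0.60806 + 304.9 = 240.1118, v = 541.4·(+0.03715)/0.60806 + 229.8 = 262.8776

c0=(242.84, 355.93) c1=(319.46, 355.28) c2=(319.26, 262.13) c3=(240.11, 262.88)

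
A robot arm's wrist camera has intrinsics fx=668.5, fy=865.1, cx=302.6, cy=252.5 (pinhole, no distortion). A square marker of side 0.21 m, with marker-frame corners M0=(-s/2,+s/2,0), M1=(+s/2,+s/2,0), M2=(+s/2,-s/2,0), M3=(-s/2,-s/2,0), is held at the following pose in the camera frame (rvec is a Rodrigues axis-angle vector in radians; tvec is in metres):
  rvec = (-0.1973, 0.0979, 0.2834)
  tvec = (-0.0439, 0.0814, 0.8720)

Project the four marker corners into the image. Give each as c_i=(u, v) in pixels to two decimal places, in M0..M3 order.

c0=(168.03, 404.41) c1=(323.53, 467.00) c2=(368.51, 263.06) c3=(218.20, 208.92)

Intrinsics K: fx=668.5, fy=865.1, cx=302.6, cy=252.5
Marker side s = 0.21 m; corners in marker frame (Z=0):
  M0 = (-0.1050, +0.1050, 0)
  M1 = (+0.1050, +0.1050, 0)
  M2 = (+0.1050, -0.1050, 0)
  M3 = (-0.1050, -0.1050, 0)
rvec = (-0.1973, 0.0979, 0.2834), |rvec| = θ = 0.35893 rad = 20.565°
Rodrigues: sinθ=0.35127, 1−cosθ=0.06373; R = I + sinθ·[k]× + (1−cosθ)·[k]×²:
    [+0.95553 -0.28691 +0.06815]
    [+0.26780 +0.94102 +0.20682]
    [-0.12347 -0.17937 +0.97600]
t = (-0.0439, 0.0814, 0.8720) m
M0: Pc = R·M0+t = (-0.17436, +0.15209, +0.86613); u = 668.5·(-0.17436)/0.86613 + 302.6 = 168.0279, v = 865.1·(+0.15209)/0.86613 + 252.5 = 404.4067
M1: Pc = R·M1+t = (+0.02631, +0.20833, +0.84020); u = 668.5·(+0.02631)/0.84020 + 302.6 = 323.5296, v = 865.1·(+0.20833)/0.84020 + 252.5 = 466.9990
M2: Pc = R·M2+t = (+0.08656, +0.01071, +0.87787); u = 668.5·(+0.08656)/0.87787 + 302.6 = 368.5127, v = 865.1·(+0.01071)/0.87787 + 252.5 = 263.0565
M3: Pc = R·M3+t = (-0.11411, -0.04553, +0.90380); u = 668.5·(-0.11411)/0.90380 + 302.6 = 218.2013, v = 865.1·(-0.04553)/0.90380 + 252.5 = 208.9236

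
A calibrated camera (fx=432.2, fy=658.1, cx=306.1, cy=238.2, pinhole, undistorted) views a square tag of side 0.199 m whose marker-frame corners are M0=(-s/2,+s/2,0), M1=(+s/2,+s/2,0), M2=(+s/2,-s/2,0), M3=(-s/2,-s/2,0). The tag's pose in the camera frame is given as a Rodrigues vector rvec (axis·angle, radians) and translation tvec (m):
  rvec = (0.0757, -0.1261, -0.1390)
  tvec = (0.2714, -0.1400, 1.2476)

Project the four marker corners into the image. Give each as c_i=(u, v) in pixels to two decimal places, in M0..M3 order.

c0=(371.04, 223.63) c1=(436.46, 209.16) c2=(429.04, 105.41) c3=(362.58, 118.06)

Intrinsics K: fx=432.2, fy=658.1, cx=306.1, cy=238.2
Marker side s = 0.199 m; corners in marker frame (Z=0):
  M0 = (-0.0995, +0.0995, 0)
  M1 = (+0.0995, +0.0995, 0)
  M2 = (+0.0995, -0.0995, 0)
  M3 = (-0.0995, -0.0995, 0)
rvec = (0.0757, -0.1261, -0.1390), |rvec| = θ = 0.20237 rad = 11.595°
Rodrigues: sinθ=0.20099, 1−cosθ=0.02041; R = I + sinθ·[k]× + (1−cosθ)·[k]×²:
    [+0.98245 +0.13330 -0.13048]
    [-0.14281 +0.98752 -0.06645]
    [+0.12000 +0.08392 +0.98922]
t = (0.2714, -0.1400, 1.2476) m
M0: Pc = R·M0+t = (+0.18691, -0.02753, +1.24401); u = 432.2·(+0.18691)/1.24401 + 306.1 = 371.0369, v = 658.1·(-0.02753)/1.24401 + 238.2 = 223.6349
M1: Pc = R·M1+t = (+0.38242, -0.05595, +1.26789); u = 432.2·(+0.38242)/1.26789 + 306.1 = 436.4587, v = 658.1·(-0.05595)/1.26789 + 238.2 = 209.1582
M2: Pc = R·M2+t = (+0.35589, -0.25247, +1.25119); u = 432.2·(+0.35589)/1.25119 + 306.1 = 429.0357, v = 658.1·(-0.25247)/1.25119 + 238.2 = 105.4073
M3: Pc = R·M3+t = (+0.16038, -0.22405, +1.22731); u = 432.2·(+0.16038)/1.22731 + 306.1 = 362.5793, v = 658.1·(-0.22405)/1.22731 + 238.2 = 118.0623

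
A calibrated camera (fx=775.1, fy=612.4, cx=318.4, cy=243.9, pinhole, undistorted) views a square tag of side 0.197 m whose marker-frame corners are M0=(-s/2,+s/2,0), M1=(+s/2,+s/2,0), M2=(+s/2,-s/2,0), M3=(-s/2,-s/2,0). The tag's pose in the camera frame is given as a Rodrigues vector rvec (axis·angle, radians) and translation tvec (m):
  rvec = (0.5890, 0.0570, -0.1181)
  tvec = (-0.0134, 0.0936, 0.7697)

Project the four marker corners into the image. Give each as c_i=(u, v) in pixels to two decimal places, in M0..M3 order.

Intrinsics K: fx=775.1, fy=612.4, cx=318.4, cy=243.9
Marker side s = 0.197 m; corners in marker frame (Z=0):
  M0 = (-0.0985, +0.0985, 0)
  M1 = (+0.0985, +0.0985, 0)
  M2 = (+0.0985, -0.0985, 0)
  M3 = (-0.0985, -0.0985, 0)
rvec = (0.5890, 0.0570, -0.1181), |rvec| = θ = 0.60342 rad = 34.574°
Rodrigues: sinθ=0.56746, 1−cosθ=0.17660; R = I + sinθ·[k]× + (1−cosθ)·[k]×²:
    [+0.99166 +0.12735 +0.01987]
    [-0.09478 +0.82497 -0.55717]
    [-0.08734 +0.55064 +0.83016]
t = (-0.0134, 0.0936, 0.7697) m
M0: Pc = R·M0+t = (-0.09853, +0.18420, +0.83254); u = 775.1·(-0.09853)/0.83254 + 318.4 = 226.6635, v = 612.4·(+0.18420)/0.83254 + 243.9 = 379.3906
M1: Pc = R·M1+t = (+0.09682, +0.16552, +0.81533); u = 775.1·(+0.09682)/0.81533 + 318.4 = 410.4441, v = 612.4·(+0.16552)/0.81533 + 243.9 = 368.2257
M2: Pc = R·M2+t = (+0.07173, +0.00300, +0.70686); u = 775.1·(+0.07173)/0.70686 + 318.4 = 397.0603, v = 612.4·(+0.00300)/0.70686 + 243.9 = 246.5028
M3: Pc = R·M3+t = (-0.12362, +0.02168, +0.72407); u = 775.1·(-0.12362)/0.72407 + 318.4 = 186.0647, v = 612.4·(+0.02168)/0.72407 + 243.9 = 262.2329

c0=(226.66, 379.39) c1=(410.44, 368.23) c2=(397.06, 246.50) c3=(186.06, 262.23)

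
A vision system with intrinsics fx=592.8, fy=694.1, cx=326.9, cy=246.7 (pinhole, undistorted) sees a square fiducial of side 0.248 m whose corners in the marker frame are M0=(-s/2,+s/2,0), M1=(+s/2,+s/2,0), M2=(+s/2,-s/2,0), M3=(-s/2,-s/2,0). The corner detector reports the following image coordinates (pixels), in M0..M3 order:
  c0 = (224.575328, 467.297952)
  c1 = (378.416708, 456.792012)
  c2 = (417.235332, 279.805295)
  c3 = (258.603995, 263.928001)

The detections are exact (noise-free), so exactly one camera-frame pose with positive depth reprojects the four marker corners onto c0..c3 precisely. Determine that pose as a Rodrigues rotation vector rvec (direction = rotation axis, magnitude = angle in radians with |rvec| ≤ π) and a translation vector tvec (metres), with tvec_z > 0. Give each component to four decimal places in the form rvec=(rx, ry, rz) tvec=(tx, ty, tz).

Intrinsics K: fx=592.8, fy=694.1, cx=326.9, cy=246.7
Marker side s = 0.248 m; corners in marker frame (Z=0):
  M0 = (-0.1240, +0.1240, 0)
  M1 = (+0.1240, +0.1240, 0)
  M2 = (+0.1240, -0.1240, 0)
  M3 = (-0.1240, -0.1240, 0)
Detected image corners:
  c0 = (224.575328, 467.297952) px
  c1 = (378.416708, 456.792012) px
  c2 = (417.235332, 279.805295) px
  c3 = (258.603995, 263.928001) px
Planar DLT: solve 8×8 A·h = b for H (H[2,2]=1):
  H  [+807.38056 -66.58487 +324.52004]
  H  [+213.11887 +856.09554 +370.03387]
  H  [+0.55582 +0.25320 +1.00000]
B = K⁻¹H; ‖b₁‖=1.197891, ‖b₂‖=1.197891; λ = 2/(‖b₁‖+‖b₂‖) = 0.834800, sign → tz>0 ⇒ λ=+0.834800
r₁ = λ·B[:,0] = (+0.88111,+0.09141,+0.46399); r₂ = λ·B[:,1] = (-0.21033,+0.95451,+0.21137)
r₃ = r₁×r₂ = (-0.42357,-0.28383,+0.86025); SVD([r₁ r₂ r₃]) → R = UVᵀ:
  R  [+0.88111 -0.21033 -0.42357]
  R  [+0.09141 +0.95451 -0.28383]
  R  [+0.46399 +0.21137 +0.86025]
t = (-0.00335, +0.14833, +0.83480) m
tr R = 2.695867; θ = arccos((tr R − 1)/2) = 0.558721 rad = 32.012°
axis k = ((R−Rᵀ)₃₂, (R−Rᵀ)₁₃, (R−Rᵀ)₂₁) / (2 sinθ) = (+0.467084, -0.837159, +0.284599)
rvec = θ·k = (+0.260970, -0.467739, +0.159012)

rvec=(0.2610, -0.4677, 0.1590) tvec=(-0.0034, 0.1483, 0.8348)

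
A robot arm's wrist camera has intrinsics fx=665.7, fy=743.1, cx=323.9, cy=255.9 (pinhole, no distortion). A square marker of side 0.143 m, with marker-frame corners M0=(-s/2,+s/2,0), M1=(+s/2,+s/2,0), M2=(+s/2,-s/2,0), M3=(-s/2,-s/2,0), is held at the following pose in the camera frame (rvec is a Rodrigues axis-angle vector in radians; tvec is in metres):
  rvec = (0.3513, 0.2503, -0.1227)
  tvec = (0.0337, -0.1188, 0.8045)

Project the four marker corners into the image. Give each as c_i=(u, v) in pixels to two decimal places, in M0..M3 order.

c0=(305.42, 214.84) c1=(417.75, 203.02) c2=(403.26, 69.93) c3=(285.09, 88.69)

Intrinsics K: fx=665.7, fy=743.1, cx=323.9, cy=255.9
Marker side s = 0.143 m; corners in marker frame (Z=0):
  M0 = (-0.0715, +0.0715, 0)
  M1 = (+0.0715, +0.0715, 0)
  M2 = (+0.0715, -0.0715, 0)
  M3 = (-0.0715, -0.0715, 0)
rvec = (0.3513, 0.2503, -0.1227), |rvec| = θ = 0.44846 rad = 25.695°
Rodrigues: sinθ=0.43358, 1−cosθ=0.09888; R = I + sinθ·[k]× + (1−cosθ)·[k]×²:
    [+0.96179 +0.16186 +0.22080]
    [-0.07540 +0.93192 -0.35474]
    [-0.26319 +0.32454 +0.90852]
t = (0.0337, -0.1188, 0.8045) m
M0: Pc = R·M0+t = (-0.02350, -0.04678, +0.84652); u = 665.7·(-0.02350)/0.84652 + 323.9 = 305.4235, v = 743.1·(-0.04678)/0.84652 + 255.9 = 214.8379
M1: Pc = R·M1+t = (+0.11404, -0.05756, +0.80889); u = 665.7·(+0.11404)/0.80889 + 323.9 = 417.7541, v = 743.1·(-0.05756)/0.80889 + 255.9 = 203.0227
M2: Pc = R·M2+t = (+0.09090, -0.19082, +0.76248); u = 665.7·(+0.09090)/0.76248 + 323.9 = 403.2583, v = 743.1·(-0.19082)/0.76248 + 255.9 = 69.9265
M3: Pc = R·M3+t = (-0.04664, -0.18004, +0.80011); u = 665.7·(-0.04664)/0.80011 + 323.9 = 285.0940, v = 743.1·(-0.18004)/0.80011 + 255.9 = 88.6876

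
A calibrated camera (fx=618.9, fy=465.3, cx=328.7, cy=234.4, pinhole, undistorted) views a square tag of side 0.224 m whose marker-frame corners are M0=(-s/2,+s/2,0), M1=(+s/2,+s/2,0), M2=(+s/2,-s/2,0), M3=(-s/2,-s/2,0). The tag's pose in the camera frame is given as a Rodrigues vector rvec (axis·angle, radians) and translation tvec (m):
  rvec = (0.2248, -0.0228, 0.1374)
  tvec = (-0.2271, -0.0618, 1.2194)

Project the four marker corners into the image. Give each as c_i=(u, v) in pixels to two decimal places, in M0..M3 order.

c0=(152.24, 246.19) c1=(263.42, 257.23) c2=(276.73, 174.24) c3=(161.02, 162.15)

Intrinsics K: fx=618.9, fy=465.3, cx=328.7, cy=234.4
Marker side s = 0.224 m; corners in marker frame (Z=0):
  M0 = (-0.1120, +0.1120, 0)
  M1 = (+0.1120, +0.1120, 0)
  M2 = (+0.1120, -0.1120, 0)
  M3 = (-0.1120, -0.1120, 0)
rvec = (0.2248, -0.0228, 0.1374), |rvec| = θ = 0.26445 rad = 15.152°
Rodrigues: sinθ=0.26138, 1−cosθ=0.03476; R = I + sinθ·[k]× + (1−cosθ)·[k]×²:
    [+0.99036 -0.13835 -0.00718]
    [+0.13326 +0.96549 -0.22375]
    [+0.03789 +0.22063 +0.97462]
t = (-0.2271, -0.0618, 1.2194) m
M0: Pc = R·M0+t = (-0.35352, +0.03141, +1.23987); u = 618.9·(-0.35352)/1.23987 + 328.7 = 152.2370, v = 465.3·(+0.03141)/1.23987 + 234.4 = 246.1879
M1: Pc = R·M1+t = (-0.13168, +0.06126, +1.24835); u = 618.9·(-0.13168)/1.24835 + 328.7 = 263.4189, v = 465.3·(+0.06126)/1.24835 + 234.4 = 257.2335
M2: Pc = R·M2+t = (-0.10068, -0.15501, +1.19893); u = 618.9·(-0.10068)/1.19893 + 328.7 = 276.7257, v = 465.3·(-0.15501)/1.19893 + 234.4 = 174.2411
M3: Pc = R·M3+t = (-0.32252, -0.18486, +1.19045); u = 618.9·(-0.32252)/1.19045 + 328.7 = 161.0229, v = 465.3·(-0.18486)/1.19045 + 234.4 = 162.1452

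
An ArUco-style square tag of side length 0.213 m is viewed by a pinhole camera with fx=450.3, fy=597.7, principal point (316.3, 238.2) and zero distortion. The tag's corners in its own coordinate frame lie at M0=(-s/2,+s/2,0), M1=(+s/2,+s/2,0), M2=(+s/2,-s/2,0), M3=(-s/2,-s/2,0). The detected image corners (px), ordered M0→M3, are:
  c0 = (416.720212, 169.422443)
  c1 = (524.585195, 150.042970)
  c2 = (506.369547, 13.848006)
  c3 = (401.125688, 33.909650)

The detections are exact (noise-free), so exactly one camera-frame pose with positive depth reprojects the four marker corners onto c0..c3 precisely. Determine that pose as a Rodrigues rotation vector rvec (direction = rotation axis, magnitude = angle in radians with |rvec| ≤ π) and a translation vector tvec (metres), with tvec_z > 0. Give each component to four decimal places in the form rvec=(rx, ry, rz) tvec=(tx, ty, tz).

Intrinsics K: fx=450.3, fy=597.7, cx=316.3, cy=238.2
Marker side s = 0.213 m; corners in marker frame (Z=0):
  M0 = (-0.1065, +0.1065, 0)
  M1 = (+0.1065, +0.1065, 0)
  M2 = (+0.1065, -0.1065, 0)
  M3 = (-0.1065, -0.1065, 0)
Detected image corners:
  c0 = (416.720212, 169.422443) px
  c1 = (524.585195, 150.042970) px
  c2 = (506.369547, 13.848006) px
  c3 = (401.125688, 33.909650) px
Planar DLT: solve 8×8 A·h = b for H (H[2,2]=1):
  H  [+481.95909 +28.85364 +461.87810]
  H  [-96.22337 +627.77677 +91.05696]
  H  [-0.03943 -0.10923 +1.00000]
B = K⁻¹H; ‖b₁‖=1.108274, ‖b₂‖=1.108274; λ = 2/(‖b₁‖+‖b₂‖) = 0.902304, sign → tz>0 ⇒ λ=+0.902304
r₁ = λ·B[:,0] = (+0.99073,-0.13108,-0.03558); r₂ = λ·B[:,1] = (+0.12705,+0.98699,-0.09856)
r₃ = r₁×r₂ = (+0.04803,+0.09313,+0.99449); SVD([r₁ r₂ r₃]) → R = UVᵀ:
  R  [+0.99073 +0.12705 +0.04803]
  R  [-0.13108 +0.98699 +0.09313]
  R  [-0.03558 -0.09856 +0.99449]
t = (+0.29171, -0.22213, +0.90230) m
tr R = 2.972215; θ = arccos((tr R − 1)/2) = 0.166881 rad = 9.562°
axis k = ((R−Rᵀ)₃₂, (R−Rᵀ)₁₃, (R−Rᵀ)₂₁) / (2 sinθ) = (-0.577000, +0.251685, -0.776998)
rvec = θ·k = (-0.096290, +0.042001, -0.129666)

rvec=(-0.0963, 0.0420, -0.1297) tvec=(0.2917, -0.2221, 0.9023)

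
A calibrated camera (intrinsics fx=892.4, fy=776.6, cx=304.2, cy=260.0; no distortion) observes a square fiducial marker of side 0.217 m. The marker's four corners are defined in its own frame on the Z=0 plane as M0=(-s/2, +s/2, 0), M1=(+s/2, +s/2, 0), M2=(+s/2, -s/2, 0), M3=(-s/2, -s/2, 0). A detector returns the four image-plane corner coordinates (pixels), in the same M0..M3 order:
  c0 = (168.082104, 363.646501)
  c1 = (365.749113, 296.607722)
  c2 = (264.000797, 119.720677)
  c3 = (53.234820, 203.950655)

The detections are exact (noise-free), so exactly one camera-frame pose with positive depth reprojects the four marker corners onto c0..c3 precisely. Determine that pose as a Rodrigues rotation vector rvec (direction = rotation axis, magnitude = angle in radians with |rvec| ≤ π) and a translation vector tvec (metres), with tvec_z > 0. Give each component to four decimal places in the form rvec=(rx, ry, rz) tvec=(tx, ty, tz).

rvec=(0.4246, 0.1494, -0.4256) tvec=(-0.0859, -0.0095, 0.8340)

Intrinsics K: fx=892.4, fy=776.6, cx=304.2, cy=260.0
Marker side s = 0.217 m; corners in marker frame (Z=0):
  M0 = (-0.1085, +0.1085, 0)
  M1 = (+0.1085, +0.1085, 0)
  M2 = (+0.1085, -0.1085, 0)
  M3 = (-0.1085, -0.1085, 0)
Detected image corners:
  c0 = (168.082104, 363.646501) px
  c1 = (365.749113, 296.607722) px
  c2 = (264.000797, 119.720677) px
  c3 = (53.234820, 203.950655) px
Planar DLT: solve 8×8 A·h = b for H (H[2,2]=1):
  H  [+881.59123 +593.64103 +212.33048]
  H  [-413.77315 +882.66727 +251.12078]
  H  [-0.27287 +0.44029 +1.00000]
B = K⁻¹H; ‖b₁‖=1.199033, ‖b₂‖=1.199033; λ = 2/(‖b₁‖+‖b₂‖) = 0.834005, sign → tz>0 ⇒ λ=+0.834005
r₁ = λ·B[:,0] = (+0.90148,-0.36817,-0.22757); r₂ = λ·B[:,1] = (+0.42962,+0.82498,+0.36720)
r₃ = r₁×r₂ = (+0.05255,-0.42880,+0.90187); SVD([r₁ r₂ r₃]) → R = UVᵀ:
  R  [+0.90148 +0.42962 +0.05255]
  R  [-0.36817 +0.82498 -0.42880]
  R  [-0.22757 +0.36720 +0.90187]
t = (-0.08586, -0.00954, +0.83401) m
tr R = 2.628324; θ = arccos((tr R − 1)/2) = 0.619511 rad = 35.495°
axis k = ((R−Rᵀ)₃₂, (R−Rᵀ)₁₃, (R−Rᵀ)₂₁) / (2 sinθ) = (+0.685455, +0.241217, -0.686997)
rvec = θ·k = (+0.424647, +0.149436, -0.425603)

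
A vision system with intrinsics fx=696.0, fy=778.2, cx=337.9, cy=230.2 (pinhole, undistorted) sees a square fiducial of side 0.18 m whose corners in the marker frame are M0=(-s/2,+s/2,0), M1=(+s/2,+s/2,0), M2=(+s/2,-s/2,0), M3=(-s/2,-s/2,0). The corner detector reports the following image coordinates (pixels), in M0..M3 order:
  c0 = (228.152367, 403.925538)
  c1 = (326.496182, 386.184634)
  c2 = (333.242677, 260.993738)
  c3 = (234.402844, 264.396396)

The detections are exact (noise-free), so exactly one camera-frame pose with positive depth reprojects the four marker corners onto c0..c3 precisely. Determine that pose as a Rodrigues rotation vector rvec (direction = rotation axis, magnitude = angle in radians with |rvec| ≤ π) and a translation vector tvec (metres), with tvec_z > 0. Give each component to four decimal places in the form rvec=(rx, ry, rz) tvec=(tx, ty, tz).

Intrinsics K: fx=696.0, fy=778.2, cx=337.9, cy=230.2
Marker side s = 0.18 m; corners in marker frame (Z=0):
  M0 = (-0.0900, +0.0900, 0)
  M1 = (+0.0900, +0.0900, 0)
  M2 = (+0.0900, -0.0900, 0)
  M3 = (-0.0900, -0.0900, 0)
Detected image corners:
  c0 = (228.152367, 403.925538) px
  c1 = (326.496182, 386.184634) px
  c2 = (333.242677, 260.993738) px
  c3 = (234.402844, 264.396396) px
Planar DLT: solve 8×8 A·h = b for H (H[2,2]=1):
  H  [+718.10204 -17.10579 +283.24778]
  H  [+140.73343 +755.51226 +328.99107]
  H  [+0.60725 +0.06798 +1.00000]
B = K⁻¹H; ‖b₁‖=0.954902, ‖b₂‖=0.954902; λ = 2/(‖b₁‖+‖b₂‖) = 1.047227, sign → tz>0 ⇒ λ=+1.047227
r₁ = λ·B[:,0] = (+0.77175,+0.00127,+0.63593); r₂ = λ·B[:,1] = (-0.06030,+0.99564,+0.07119)
r₃ = r₁×r₂ = (-0.63306,-0.09328,+0.76846); SVD([r₁ r₂ r₃]) → R = UVᵀ:
  R  [+0.77175 -0.06030 -0.63306]
  R  [+0.00127 +0.99564 -0.09328]
  R  [+0.63593 +0.07119 +0.76846]
t = (-0.08223, +0.13294, +1.04723) m
tr R = 2.535844; θ = arccos((tr R − 1)/2) = 0.695206 rad = 39.832°
axis k = ((R−Rᵀ)₃₂, (R−Rᵀ)₁₃, (R−Rᵀ)₂₁) / (2 sinθ) = (+0.128382, -0.990560, +0.048060)
rvec = θ·k = (+0.089252, -0.688643, +0.033412)

rvec=(0.0893, -0.6886, 0.0334) tvec=(-0.0822, 0.1329, 1.0472)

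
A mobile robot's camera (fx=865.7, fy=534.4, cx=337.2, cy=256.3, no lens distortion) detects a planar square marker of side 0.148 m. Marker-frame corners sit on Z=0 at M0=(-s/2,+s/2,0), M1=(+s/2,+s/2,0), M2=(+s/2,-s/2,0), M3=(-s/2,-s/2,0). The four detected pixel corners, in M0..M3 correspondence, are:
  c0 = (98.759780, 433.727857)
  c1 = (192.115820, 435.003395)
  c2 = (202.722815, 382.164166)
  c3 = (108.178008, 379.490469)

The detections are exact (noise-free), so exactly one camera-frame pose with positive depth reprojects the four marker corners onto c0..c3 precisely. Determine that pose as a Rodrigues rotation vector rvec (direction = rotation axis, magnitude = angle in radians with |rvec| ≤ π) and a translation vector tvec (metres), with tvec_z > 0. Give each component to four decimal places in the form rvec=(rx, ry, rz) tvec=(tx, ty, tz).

rvec=(0.1609, -0.2333, 0.1229) tvec=(-0.2984, 0.3933, 1.3872)

Intrinsics K: fx=865.7, fy=534.4, cx=337.2, cy=256.3
Marker side s = 0.148 m; corners in marker frame (Z=0):
  M0 = (-0.0740, +0.0740, 0)
  M1 = (+0.0740, +0.0740, 0)
  M2 = (+0.0740, -0.0740, 0)
  M3 = (-0.0740, -0.0740, 0)
Detected image corners:
  c0 = (98.759780, 433.727857) px
  c1 = (192.115820, 435.003395) px
  c2 = (202.722815, 382.164166) px
  c3 = (108.178008, 379.490469) px
Planar DLT: solve 8×8 A·h = b for H (H[2,2]=1):
  H  [+660.73920 -52.07429 +151.00568]
  H  [+83.66570 +404.03060 +407.81488]
  H  [+0.17262 +0.10389 +1.00000]
B = K⁻¹H; ‖b₁‖=0.720876, ‖b₂‖=0.720876; λ = 2/(‖b₁‖+‖b₂‖) = 1.387201, sign → tz>0 ⇒ λ=+1.387201
r₁ = λ·B[:,0] = (+0.96550,+0.10233,+0.23946); r₂ = λ·B[:,1] = (-0.13958,+0.97967,+0.14412)
r₃ = r₁×r₂ = (-0.21984,-0.17257,+0.96015); SVD([r₁ r₂ r₃]) → R = UVᵀ:
  R  [+0.96550 -0.13958 -0.21984]
  R  [+0.10233 +0.97967 -0.17257]
  R  [+0.23946 +0.14412 +0.96015]
t = (-0.29836, +0.39330, +1.38720) m
tr R = 2.905315; θ = arccos((tr R − 1)/2) = 0.308936 rad = 17.701°
axis k = ((R−Rᵀ)₃₂, (R−Rᵀ)₁₃, (R−Rᵀ)₂₁) / (2 sinθ) = (+0.520789, -0.755324, +0.397825)
rvec = θ·k = (+0.160890, -0.233347, +0.122902)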